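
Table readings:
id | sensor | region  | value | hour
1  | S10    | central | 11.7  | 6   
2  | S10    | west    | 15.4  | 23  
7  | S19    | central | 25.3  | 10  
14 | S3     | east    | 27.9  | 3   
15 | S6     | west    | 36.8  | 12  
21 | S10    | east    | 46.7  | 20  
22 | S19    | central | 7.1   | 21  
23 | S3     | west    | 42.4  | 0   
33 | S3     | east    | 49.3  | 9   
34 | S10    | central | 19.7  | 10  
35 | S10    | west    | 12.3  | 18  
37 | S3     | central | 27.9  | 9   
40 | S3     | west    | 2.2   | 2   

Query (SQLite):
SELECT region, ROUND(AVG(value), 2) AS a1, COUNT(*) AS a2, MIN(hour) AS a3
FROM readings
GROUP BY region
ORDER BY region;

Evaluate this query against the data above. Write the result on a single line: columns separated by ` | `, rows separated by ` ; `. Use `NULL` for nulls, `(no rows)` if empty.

Group readings by region.
Per group compute: ROUND(AVG(value), 2), COUNT(*), MIN(hour).
  central: ids {1, 7, 22, 34, 37} → ROUND(AVG(value), 2)=18.34, COUNT(*)=5, MIN(hour)=6
  east: ids {14, 21, 33} → ROUND(AVG(value), 2)=41.3, COUNT(*)=3, MIN(hour)=3
  west: ids {2, 15, 23, 35, 40} → ROUND(AVG(value), 2)=21.82, COUNT(*)=5, MIN(hour)=0

central | 18.34 | 5 | 6 ; east | 41.3 | 3 | 3 ; west | 21.82 | 5 | 0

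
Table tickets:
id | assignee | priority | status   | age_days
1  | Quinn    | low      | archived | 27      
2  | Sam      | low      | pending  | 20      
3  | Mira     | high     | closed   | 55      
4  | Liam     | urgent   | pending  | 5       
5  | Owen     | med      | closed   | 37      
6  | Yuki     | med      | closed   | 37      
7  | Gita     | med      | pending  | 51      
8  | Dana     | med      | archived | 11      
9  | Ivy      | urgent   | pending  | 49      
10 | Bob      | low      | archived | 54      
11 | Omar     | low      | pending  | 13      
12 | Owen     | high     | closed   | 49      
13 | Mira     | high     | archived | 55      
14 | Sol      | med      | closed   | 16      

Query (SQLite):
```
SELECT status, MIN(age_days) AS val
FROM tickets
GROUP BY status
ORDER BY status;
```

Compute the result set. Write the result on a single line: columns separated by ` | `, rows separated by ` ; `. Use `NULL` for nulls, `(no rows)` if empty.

archived | 11 ; closed | 16 ; pending | 5

Partition tickets by status; compute MIN(age_days) within each group.
  archived: ids {1, 8, 10, 13} → MIN(age_days)=11
  closed: ids {3, 5, 6, 12, 14} → MIN(age_days)=16
  pending: ids {2, 4, 7, 9, 11} → MIN(age_days)=5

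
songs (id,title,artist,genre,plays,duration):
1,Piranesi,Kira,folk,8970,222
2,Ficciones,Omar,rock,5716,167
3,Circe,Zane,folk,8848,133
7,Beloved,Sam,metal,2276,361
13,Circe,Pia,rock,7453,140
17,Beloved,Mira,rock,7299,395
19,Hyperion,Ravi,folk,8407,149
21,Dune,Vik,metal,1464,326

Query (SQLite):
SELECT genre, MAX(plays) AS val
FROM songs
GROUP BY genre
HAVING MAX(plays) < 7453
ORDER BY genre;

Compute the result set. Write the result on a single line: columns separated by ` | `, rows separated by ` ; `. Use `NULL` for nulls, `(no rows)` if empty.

Partition songs by genre; compute MAX(plays) within each group.
HAVING: keep groups where MAX(plays) < 7453.
  folk: ids {1, 3, 19} → MAX(plays)=8970
  metal: ids {7, 21} → MAX(plays)=2276
  rock: ids {2, 13, 17} → MAX(plays)=7453

metal | 2276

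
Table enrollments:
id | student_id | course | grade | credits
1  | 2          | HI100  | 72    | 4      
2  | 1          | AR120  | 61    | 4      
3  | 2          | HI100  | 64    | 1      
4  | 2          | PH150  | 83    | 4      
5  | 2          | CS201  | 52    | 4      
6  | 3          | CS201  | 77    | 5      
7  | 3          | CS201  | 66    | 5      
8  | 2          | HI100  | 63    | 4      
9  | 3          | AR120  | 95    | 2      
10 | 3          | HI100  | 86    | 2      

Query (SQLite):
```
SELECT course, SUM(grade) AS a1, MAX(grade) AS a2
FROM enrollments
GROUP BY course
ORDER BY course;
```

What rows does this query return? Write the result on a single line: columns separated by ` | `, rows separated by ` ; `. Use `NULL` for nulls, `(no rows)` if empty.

Group enrollments by course.
Per group compute: SUM(grade), MAX(grade).
  AR120: ids {2, 9} → SUM(grade)=156, MAX(grade)=95
  CS201: ids {5, 6, 7} → SUM(grade)=195, MAX(grade)=77
  HI100: ids {1, 3, 8, 10} → SUM(grade)=285, MAX(grade)=86
  PH150: ids {4} → SUM(grade)=83, MAX(grade)=83

AR120 | 156 | 95 ; CS201 | 195 | 77 ; HI100 | 285 | 86 ; PH150 | 83 | 83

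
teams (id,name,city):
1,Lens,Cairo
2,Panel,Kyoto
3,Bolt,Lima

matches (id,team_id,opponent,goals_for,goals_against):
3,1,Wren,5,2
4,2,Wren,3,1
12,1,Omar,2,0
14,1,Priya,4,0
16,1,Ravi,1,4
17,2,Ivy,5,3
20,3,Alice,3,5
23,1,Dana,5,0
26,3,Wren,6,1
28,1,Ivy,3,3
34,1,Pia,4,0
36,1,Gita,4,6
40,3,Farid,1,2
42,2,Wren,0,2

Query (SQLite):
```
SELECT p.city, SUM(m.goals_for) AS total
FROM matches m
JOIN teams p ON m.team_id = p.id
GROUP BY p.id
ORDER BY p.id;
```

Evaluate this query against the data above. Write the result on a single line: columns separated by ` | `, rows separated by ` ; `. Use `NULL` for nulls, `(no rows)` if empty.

Cairo | 28 ; Kyoto | 8 ; Lima | 10

Join each matches row to its teams via team_id.
Group joined rows by teams.id; compute SUM(m.goals_for) per group.
  1: ids {3, 12, 14, 16, 23, 28, 34, 36} → SUM(m.goals_for)=28
  2: ids {4, 17, 42} → SUM(m.goals_for)=8
  3: ids {20, 26, 40} → SUM(m.goals_for)=10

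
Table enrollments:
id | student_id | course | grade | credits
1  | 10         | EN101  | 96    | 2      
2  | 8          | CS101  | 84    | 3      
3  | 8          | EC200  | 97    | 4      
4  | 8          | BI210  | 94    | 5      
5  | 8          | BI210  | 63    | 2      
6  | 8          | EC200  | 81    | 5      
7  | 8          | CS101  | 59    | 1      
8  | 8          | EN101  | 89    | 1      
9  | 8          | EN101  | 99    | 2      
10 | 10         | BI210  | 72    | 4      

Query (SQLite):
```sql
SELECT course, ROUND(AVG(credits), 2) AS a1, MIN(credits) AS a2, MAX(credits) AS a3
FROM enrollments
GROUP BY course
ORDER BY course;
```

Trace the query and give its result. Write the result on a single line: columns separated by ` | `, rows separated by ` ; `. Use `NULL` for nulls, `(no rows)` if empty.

BI210 | 3.67 | 2 | 5 ; CS101 | 2 | 1 | 3 ; EC200 | 4.5 | 4 | 5 ; EN101 | 1.67 | 1 | 2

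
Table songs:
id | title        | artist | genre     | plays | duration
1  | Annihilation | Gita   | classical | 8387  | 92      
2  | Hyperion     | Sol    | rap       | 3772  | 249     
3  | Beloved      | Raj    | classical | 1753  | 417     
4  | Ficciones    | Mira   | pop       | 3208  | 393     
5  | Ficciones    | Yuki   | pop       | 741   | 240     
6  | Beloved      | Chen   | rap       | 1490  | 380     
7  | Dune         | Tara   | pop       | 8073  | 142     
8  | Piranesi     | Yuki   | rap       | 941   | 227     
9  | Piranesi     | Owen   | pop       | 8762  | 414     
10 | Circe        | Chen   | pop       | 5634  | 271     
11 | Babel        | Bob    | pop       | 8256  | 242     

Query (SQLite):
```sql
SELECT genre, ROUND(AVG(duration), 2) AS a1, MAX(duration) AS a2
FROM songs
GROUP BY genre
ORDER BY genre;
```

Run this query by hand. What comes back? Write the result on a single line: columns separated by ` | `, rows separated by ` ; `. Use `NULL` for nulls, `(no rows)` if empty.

Group songs by genre.
Per group compute: ROUND(AVG(duration), 2), MAX(duration).
  classical: ids {1, 3} → ROUND(AVG(duration), 2)=254.5, MAX(duration)=417
  pop: ids {4, 5, 7, 9, 10, 11} → ROUND(AVG(duration), 2)=283.67, MAX(duration)=414
  rap: ids {2, 6, 8} → ROUND(AVG(duration), 2)=285.33, MAX(duration)=380

classical | 254.5 | 417 ; pop | 283.67 | 414 ; rap | 285.33 | 380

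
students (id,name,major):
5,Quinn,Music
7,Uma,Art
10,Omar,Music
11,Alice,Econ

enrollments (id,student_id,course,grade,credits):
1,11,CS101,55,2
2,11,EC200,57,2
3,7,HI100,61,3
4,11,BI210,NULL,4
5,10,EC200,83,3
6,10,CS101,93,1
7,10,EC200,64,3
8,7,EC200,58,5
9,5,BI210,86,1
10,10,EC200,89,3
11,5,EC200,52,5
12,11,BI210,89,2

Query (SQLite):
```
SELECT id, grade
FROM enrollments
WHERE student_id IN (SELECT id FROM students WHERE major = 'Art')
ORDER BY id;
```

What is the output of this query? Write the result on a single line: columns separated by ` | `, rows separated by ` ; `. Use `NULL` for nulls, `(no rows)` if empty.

Inner query: students.id where major = 'Art'.
Outer: keep enrollments rows whose student_id is in that set.
Inner query → {7}

3 | 61 ; 8 | 58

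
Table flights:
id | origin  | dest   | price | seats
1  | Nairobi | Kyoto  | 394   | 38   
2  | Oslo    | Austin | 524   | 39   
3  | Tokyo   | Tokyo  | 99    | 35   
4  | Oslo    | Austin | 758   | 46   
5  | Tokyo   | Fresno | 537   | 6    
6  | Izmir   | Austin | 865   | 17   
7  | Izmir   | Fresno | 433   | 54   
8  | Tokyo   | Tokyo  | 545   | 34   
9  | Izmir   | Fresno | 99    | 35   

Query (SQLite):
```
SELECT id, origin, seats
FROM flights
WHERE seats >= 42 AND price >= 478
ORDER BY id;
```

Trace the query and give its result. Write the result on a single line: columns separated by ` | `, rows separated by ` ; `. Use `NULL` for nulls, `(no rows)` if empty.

seats >= 42: ids {4, 7}
price >= 478: ids {2, 4, 5, 6, 8}
Combine with AND.

4 | Oslo | 46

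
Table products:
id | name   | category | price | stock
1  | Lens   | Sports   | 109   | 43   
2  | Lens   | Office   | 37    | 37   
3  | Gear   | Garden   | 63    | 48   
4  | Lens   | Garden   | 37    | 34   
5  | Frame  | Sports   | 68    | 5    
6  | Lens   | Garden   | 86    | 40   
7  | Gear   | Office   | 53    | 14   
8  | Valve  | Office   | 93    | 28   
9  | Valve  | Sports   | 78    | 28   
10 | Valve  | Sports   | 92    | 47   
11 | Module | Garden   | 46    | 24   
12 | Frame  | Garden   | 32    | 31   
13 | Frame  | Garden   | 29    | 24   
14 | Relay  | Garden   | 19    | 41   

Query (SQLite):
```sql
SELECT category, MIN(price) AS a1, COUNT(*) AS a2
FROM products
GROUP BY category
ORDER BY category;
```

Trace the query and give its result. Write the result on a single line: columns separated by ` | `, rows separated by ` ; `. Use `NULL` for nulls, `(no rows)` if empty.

Garden | 19 | 7 ; Office | 37 | 3 ; Sports | 68 | 4

Group products by category.
Per group compute: MIN(price), COUNT(*).
  Garden: ids {3, 4, 6, 11, 12, 13, 14} → MIN(price)=19, COUNT(*)=7
  Office: ids {2, 7, 8} → MIN(price)=37, COUNT(*)=3
  Sports: ids {1, 5, 9, 10} → MIN(price)=68, COUNT(*)=4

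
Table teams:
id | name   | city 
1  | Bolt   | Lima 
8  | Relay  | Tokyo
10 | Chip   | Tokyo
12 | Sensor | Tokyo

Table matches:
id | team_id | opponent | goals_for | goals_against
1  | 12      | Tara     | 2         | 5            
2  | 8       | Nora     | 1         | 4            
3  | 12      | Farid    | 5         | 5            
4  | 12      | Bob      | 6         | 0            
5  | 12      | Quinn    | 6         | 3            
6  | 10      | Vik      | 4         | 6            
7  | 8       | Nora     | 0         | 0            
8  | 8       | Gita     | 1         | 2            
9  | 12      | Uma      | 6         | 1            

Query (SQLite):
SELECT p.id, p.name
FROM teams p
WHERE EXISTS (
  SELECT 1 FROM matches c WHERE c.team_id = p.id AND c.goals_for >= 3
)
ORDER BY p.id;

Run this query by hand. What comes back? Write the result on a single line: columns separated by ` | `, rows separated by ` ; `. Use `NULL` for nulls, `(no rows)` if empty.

10 | Chip ; 12 | Sensor

For each teams row, check whether any matches with matching team_id has goals_for >= 3.
Keep rows where that is true.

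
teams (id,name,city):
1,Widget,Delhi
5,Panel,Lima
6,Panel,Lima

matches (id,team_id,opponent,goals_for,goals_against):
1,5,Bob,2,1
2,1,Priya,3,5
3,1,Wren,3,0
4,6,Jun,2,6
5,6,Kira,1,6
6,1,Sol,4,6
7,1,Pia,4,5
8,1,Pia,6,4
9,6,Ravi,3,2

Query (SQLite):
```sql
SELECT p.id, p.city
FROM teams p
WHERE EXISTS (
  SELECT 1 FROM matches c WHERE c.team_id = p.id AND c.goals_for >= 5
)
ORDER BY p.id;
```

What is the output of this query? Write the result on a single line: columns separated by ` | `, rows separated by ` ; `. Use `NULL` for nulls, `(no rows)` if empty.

1 | Delhi

For each teams row, check whether any matches with matching team_id has goals_for >= 5.
Keep rows where that is true.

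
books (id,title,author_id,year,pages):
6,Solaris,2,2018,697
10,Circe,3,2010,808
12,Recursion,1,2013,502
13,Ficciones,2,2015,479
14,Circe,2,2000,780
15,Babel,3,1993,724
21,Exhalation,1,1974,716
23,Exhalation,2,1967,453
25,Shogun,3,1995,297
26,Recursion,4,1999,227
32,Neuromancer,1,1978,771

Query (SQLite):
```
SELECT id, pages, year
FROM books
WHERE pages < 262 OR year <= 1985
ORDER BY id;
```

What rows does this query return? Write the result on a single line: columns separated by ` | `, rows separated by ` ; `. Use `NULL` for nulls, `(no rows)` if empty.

21 | 716 | 1974 ; 23 | 453 | 1967 ; 26 | 227 | 1999 ; 32 | 771 | 1978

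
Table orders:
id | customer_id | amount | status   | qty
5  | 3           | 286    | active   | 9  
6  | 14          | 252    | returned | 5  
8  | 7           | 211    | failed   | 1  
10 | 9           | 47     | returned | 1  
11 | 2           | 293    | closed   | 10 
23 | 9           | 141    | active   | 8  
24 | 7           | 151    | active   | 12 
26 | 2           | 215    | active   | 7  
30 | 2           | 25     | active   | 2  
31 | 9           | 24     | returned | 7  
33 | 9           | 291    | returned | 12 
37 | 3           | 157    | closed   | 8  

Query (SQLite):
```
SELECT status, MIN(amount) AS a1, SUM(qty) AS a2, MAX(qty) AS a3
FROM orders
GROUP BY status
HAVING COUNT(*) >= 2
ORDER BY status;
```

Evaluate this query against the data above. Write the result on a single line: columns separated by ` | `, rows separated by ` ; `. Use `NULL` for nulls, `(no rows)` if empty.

Group orders by status.
Per group compute: MIN(amount), SUM(qty), MAX(qty).
HAVING: drop groups with fewer than 2 rows.
  active: ids {5, 23, 24, 26, 30} → MIN(amount)=25, SUM(qty)=38, MAX(qty)=12
  closed: ids {11, 37} → MIN(amount)=157, SUM(qty)=18, MAX(qty)=10
  failed: ids {8} → MIN(amount)=211, SUM(qty)=1, MAX(qty)=1
  returned: ids {6, 10, 31, 33} → MIN(amount)=24, SUM(qty)=25, MAX(qty)=12

active | 25 | 38 | 12 ; closed | 157 | 18 | 10 ; returned | 24 | 25 | 12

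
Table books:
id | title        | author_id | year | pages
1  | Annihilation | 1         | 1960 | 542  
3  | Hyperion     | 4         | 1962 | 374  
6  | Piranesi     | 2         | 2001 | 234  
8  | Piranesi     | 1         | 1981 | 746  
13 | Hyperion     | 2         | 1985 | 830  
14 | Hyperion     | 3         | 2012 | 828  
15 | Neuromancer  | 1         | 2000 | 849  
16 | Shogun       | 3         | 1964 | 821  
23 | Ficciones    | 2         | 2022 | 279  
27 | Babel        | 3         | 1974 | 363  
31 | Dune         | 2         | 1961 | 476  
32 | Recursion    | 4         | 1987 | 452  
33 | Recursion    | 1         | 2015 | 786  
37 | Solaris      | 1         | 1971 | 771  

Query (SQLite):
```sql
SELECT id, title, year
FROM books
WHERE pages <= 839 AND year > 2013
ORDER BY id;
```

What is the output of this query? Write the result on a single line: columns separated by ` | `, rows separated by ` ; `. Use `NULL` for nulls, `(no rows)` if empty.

pages <= 839: ids {1, 3, 6, 8, 13, 14, 16, 23, 27, 31, 32, 33, 37}
year > 2013: ids {23, 33}
Combine with AND.

23 | Ficciones | 2022 ; 33 | Recursion | 2015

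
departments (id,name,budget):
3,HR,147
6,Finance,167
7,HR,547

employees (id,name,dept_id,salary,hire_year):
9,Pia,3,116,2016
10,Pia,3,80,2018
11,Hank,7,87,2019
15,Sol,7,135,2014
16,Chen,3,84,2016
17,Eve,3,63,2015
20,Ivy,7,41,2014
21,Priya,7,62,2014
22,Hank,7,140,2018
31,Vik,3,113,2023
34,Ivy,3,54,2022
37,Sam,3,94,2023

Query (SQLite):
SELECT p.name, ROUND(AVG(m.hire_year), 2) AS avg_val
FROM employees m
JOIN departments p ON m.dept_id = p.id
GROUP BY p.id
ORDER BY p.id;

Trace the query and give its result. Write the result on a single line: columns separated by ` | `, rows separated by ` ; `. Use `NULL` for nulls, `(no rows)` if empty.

HR | 2019 ; HR | 2015.8

Join each employees row to its departments via dept_id.
Group joined rows by departments.id; compute ROUND(AVG(m.hire_year), 2) per group.
  3: ids {9, 10, 16, 17, 31, 34, 37} → ROUND(AVG(m.hire_year), 2)=2019
  7: ids {11, 15, 20, 21, 22} → ROUND(AVG(m.hire_year), 2)=2015.8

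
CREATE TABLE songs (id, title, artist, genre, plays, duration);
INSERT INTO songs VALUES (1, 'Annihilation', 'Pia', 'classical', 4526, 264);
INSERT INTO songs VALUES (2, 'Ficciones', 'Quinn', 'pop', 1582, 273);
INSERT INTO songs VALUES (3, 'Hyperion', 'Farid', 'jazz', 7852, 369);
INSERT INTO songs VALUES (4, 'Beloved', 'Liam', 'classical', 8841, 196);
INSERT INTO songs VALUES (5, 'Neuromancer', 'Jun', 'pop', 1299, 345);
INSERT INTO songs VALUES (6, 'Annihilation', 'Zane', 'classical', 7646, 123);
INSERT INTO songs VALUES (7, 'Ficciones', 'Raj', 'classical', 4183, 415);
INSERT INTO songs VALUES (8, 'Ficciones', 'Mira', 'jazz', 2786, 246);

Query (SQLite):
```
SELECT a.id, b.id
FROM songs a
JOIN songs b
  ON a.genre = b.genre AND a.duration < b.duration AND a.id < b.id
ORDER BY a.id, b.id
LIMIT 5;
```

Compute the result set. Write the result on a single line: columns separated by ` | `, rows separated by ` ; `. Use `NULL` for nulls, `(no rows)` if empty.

1 | 7 ; 2 | 5 ; 4 | 7 ; 6 | 7

Pairs (a,b) with same genre, a.duration < b.duration, a.id < b.id.
genre groups: classical:{1,4,6,7} jazz:{3,8} pop:{2,5}
Ordered by (a.id, b.id); first 5.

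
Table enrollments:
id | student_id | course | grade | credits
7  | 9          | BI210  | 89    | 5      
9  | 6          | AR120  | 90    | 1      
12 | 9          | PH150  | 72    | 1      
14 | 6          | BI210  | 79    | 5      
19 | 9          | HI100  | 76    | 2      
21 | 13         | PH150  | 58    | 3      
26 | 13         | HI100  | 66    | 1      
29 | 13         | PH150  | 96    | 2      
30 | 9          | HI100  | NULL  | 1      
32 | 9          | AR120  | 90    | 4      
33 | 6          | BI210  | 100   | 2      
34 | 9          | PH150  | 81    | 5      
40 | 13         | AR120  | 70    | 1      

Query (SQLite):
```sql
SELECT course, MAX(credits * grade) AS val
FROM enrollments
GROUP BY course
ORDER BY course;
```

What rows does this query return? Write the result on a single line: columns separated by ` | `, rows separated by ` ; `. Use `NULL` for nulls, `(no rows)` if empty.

AR120 | 360 ; BI210 | 445 ; HI100 | 152 ; PH150 | 405

For each row compute credits * grade.
Group by course; take MAX of the expression per group.
  AR120: ids {9, 32, 40} → MAX(credits * grade)=360
  BI210: ids {7, 14, 33} → MAX(credits * grade)=445
  HI100: ids {19, 26, 30} → MAX(credits * grade)=152
  PH150: ids {12, 21, 29, 34} → MAX(credits * grade)=405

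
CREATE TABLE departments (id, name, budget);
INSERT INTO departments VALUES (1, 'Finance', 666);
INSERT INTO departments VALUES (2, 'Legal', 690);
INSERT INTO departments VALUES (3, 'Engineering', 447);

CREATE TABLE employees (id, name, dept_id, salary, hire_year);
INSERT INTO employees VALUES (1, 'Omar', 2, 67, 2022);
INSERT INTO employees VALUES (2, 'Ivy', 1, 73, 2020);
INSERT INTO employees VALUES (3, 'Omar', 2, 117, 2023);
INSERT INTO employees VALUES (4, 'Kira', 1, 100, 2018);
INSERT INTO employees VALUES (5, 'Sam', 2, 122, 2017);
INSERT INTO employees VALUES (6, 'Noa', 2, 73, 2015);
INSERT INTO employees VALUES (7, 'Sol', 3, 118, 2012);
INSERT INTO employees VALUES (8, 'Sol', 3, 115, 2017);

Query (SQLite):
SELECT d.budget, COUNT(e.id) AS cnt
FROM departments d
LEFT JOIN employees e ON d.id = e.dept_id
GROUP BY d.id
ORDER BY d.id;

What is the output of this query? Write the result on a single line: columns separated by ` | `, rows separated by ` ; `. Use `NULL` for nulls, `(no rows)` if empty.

666 | 2 ; 690 | 4 ; 447 | 2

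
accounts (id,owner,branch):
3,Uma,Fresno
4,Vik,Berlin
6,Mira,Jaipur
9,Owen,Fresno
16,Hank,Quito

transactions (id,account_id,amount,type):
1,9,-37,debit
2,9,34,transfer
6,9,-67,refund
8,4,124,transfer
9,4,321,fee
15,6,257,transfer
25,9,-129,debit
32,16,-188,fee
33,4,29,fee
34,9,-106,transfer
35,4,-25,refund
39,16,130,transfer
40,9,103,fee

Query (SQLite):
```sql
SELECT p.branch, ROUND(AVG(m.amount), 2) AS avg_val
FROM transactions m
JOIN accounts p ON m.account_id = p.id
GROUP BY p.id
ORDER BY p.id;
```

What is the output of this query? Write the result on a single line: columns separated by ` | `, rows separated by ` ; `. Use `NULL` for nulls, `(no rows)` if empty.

Join each transactions row to its accounts via account_id.
Group joined rows by accounts.id; compute ROUND(AVG(m.amount), 2) per group.
  4: ids {8, 9, 33, 35} → ROUND(AVG(m.amount), 2)=112.25
  6: ids {15} → ROUND(AVG(m.amount), 2)=257
  9: ids {1, 2, 6, 25, 34, 40} → ROUND(AVG(m.amount), 2)=-33.67
  16: ids {32, 39} → ROUND(AVG(m.amount), 2)=-29

Berlin | 112.25 ; Jaipur | 257 ; Fresno | -33.67 ; Quito | -29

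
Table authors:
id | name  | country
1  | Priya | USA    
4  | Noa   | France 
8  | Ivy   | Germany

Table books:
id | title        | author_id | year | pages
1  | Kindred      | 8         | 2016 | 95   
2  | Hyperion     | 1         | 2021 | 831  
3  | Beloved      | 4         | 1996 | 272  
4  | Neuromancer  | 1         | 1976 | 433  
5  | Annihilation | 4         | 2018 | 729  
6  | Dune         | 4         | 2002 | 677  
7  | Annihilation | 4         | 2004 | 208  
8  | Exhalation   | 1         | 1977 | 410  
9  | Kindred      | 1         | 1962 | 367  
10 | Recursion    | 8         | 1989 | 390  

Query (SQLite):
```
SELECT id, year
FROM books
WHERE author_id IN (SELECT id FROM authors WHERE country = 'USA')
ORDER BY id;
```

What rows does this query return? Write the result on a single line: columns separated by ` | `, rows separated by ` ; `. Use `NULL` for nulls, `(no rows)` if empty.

2 | 2021 ; 4 | 1976 ; 8 | 1977 ; 9 | 1962

Inner query: authors.id where country = 'USA'.
Outer: keep books rows whose author_id is in that set.
Inner query → {1}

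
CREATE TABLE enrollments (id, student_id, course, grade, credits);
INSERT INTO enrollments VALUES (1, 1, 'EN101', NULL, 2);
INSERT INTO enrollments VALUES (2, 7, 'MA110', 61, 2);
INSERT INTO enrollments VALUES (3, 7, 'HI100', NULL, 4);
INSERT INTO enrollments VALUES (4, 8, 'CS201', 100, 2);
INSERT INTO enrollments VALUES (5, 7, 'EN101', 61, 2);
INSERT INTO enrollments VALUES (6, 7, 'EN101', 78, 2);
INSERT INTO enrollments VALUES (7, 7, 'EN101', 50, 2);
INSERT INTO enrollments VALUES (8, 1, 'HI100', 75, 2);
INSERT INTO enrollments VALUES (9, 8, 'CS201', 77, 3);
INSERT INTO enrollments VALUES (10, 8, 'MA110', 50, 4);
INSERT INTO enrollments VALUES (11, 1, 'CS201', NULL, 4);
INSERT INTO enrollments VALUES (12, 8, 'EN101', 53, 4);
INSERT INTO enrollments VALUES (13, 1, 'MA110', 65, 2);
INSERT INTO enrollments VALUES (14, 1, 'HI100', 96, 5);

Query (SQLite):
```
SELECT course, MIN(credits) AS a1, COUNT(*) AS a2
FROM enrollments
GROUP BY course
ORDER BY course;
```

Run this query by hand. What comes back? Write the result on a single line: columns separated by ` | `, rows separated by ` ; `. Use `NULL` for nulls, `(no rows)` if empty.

Group enrollments by course.
Per group compute: MIN(credits), COUNT(*).
  CS201: ids {4, 9, 11} → MIN(credits)=2, COUNT(*)=3
  EN101: ids {1, 5, 6, 7, 12} → MIN(credits)=2, COUNT(*)=5
  HI100: ids {3, 8, 14} → MIN(credits)=2, COUNT(*)=3
  MA110: ids {2, 10, 13} → MIN(credits)=2, COUNT(*)=3

CS201 | 2 | 3 ; EN101 | 2 | 5 ; HI100 | 2 | 3 ; MA110 | 2 | 3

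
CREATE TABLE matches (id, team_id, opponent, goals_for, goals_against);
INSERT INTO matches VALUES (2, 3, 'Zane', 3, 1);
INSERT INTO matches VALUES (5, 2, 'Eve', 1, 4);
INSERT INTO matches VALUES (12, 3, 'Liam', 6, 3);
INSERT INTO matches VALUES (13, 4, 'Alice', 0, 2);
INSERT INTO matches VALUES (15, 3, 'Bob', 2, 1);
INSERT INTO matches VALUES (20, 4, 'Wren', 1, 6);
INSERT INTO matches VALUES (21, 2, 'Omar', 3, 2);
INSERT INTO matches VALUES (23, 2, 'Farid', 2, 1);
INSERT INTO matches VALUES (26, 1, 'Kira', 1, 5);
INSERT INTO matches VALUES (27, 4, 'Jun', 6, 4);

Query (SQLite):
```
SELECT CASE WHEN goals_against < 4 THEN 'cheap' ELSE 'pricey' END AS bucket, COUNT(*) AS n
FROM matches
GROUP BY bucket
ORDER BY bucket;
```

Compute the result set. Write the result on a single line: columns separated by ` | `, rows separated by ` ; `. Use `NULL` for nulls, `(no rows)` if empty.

Bucket rows by goals_against < 4 → 'cheap' else 'pricey'; count each bucket.

cheap | 6 ; pricey | 4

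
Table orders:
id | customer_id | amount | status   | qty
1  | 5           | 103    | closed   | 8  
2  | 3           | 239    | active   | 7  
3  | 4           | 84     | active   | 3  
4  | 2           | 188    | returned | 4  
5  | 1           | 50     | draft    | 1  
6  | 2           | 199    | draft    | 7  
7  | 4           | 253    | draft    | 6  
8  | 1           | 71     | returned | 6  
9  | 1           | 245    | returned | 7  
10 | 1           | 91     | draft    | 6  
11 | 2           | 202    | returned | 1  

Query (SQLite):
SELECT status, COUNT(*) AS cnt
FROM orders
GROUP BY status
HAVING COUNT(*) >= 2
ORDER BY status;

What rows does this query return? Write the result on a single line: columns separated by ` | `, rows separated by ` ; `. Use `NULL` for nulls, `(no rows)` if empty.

active | 2 ; draft | 4 ; returned | 4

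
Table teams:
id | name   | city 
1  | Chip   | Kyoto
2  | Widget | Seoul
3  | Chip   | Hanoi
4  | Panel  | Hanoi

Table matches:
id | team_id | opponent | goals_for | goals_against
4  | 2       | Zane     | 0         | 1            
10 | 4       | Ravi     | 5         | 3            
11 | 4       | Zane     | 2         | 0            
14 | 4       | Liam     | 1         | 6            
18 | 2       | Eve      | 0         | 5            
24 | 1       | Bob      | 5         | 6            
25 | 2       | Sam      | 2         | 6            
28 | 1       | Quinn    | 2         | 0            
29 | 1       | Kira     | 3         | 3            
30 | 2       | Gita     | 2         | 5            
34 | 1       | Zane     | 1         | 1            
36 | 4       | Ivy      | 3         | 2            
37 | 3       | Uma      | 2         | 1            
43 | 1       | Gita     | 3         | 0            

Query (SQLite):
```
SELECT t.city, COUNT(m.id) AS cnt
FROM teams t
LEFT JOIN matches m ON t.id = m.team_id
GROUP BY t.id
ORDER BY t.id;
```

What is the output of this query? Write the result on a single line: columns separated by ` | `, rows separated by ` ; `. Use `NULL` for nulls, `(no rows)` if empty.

Kyoto | 5 ; Seoul | 4 ; Hanoi | 1 ; Hanoi | 4

LEFT JOIN keeps every teams row; unmatched ones get NULL for matches columns.
Group by teams.id and compute COUNT(m.id). COUNT(col) of an all-NULL group is 0.
  1: ids {24, 28, 29, 34, 43} → COUNT(m.id)=5
  2: ids {4, 18, 25, 30} → COUNT(m.id)=4
  3: ids {37} → COUNT(m.id)=1
  4: ids {10, 11, 14, 36} → COUNT(m.id)=4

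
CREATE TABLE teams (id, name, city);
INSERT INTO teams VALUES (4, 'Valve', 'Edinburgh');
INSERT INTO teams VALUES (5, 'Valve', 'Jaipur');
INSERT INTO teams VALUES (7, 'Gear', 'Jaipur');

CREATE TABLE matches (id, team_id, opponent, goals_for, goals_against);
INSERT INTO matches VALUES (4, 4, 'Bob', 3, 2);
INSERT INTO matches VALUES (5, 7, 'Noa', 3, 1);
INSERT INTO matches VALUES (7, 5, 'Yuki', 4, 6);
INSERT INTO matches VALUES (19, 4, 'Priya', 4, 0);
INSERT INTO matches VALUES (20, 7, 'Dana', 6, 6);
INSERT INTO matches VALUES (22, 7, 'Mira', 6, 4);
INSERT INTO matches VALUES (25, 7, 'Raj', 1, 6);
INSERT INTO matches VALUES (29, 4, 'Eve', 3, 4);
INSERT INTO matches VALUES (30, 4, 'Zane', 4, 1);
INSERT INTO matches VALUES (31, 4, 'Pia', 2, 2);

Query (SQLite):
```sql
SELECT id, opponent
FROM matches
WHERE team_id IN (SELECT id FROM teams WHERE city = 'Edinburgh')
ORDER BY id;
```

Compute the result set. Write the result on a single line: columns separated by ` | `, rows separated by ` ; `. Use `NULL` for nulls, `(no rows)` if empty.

4 | Bob ; 19 | Priya ; 29 | Eve ; 30 | Zane ; 31 | Pia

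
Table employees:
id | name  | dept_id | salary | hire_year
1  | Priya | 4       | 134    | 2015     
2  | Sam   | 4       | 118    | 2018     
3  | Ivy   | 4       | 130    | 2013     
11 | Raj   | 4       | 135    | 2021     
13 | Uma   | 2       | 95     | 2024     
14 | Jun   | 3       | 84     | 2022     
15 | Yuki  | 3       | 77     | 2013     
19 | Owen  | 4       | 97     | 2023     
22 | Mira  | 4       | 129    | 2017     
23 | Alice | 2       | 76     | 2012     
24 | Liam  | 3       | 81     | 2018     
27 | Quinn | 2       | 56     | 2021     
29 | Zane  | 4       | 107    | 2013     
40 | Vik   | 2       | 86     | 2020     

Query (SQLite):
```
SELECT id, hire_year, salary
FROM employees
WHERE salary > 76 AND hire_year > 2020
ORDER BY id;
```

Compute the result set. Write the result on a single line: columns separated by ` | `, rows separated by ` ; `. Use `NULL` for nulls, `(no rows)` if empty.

salary > 76: ids {1, 2, 3, 11, 13, 14, 15, 19, 22, 24, 29, 40}
hire_year > 2020: ids {11, 13, 14, 19, 27}
Combine with AND.

11 | 2021 | 135 ; 13 | 2024 | 95 ; 14 | 2022 | 84 ; 19 | 2023 | 97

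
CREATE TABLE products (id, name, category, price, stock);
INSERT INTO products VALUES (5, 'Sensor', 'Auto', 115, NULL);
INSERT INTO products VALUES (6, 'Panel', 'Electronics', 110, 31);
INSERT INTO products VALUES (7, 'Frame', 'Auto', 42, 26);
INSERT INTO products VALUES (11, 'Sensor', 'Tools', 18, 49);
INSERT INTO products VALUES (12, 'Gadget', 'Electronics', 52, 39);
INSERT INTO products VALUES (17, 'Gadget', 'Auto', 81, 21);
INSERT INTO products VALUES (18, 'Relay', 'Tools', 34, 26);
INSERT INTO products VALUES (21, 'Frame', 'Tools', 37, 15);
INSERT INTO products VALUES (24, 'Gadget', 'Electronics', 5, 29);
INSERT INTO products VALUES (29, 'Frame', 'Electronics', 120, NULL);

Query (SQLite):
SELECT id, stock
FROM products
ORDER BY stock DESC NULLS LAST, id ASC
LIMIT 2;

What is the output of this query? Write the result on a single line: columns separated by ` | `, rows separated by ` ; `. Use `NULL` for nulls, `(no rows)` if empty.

11 | 49 ; 12 | 39

Sort by stock desc, tiebreak id asc: (49, id=11), (39, id=12), (31, id=6), (29, id=24), (26, id=7) …. Take first 2.
NULLS LAST: NULL stock rows go after all non-NULL rows (among themselves ordered by id asc).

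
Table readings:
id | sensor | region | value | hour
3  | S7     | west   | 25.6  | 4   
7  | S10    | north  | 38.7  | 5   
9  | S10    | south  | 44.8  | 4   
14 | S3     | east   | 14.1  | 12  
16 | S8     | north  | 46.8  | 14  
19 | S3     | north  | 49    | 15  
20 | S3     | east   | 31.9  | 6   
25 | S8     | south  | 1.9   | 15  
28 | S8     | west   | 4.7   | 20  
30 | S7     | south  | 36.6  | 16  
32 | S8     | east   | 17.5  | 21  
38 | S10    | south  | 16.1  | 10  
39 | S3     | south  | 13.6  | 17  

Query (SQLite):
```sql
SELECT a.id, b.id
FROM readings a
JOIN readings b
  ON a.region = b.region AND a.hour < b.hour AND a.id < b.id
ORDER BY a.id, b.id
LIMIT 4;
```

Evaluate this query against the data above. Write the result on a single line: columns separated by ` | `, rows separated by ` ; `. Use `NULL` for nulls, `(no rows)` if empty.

3 | 28 ; 7 | 16 ; 7 | 19 ; 9 | 25

Pairs (a,b) with same region, a.hour < b.hour, a.id < b.id.
region groups: east:{14,20,32} north:{7,16,19} south:{9,25,30,38,39} west:{3,28}
Ordered by (a.id, b.id); first 4.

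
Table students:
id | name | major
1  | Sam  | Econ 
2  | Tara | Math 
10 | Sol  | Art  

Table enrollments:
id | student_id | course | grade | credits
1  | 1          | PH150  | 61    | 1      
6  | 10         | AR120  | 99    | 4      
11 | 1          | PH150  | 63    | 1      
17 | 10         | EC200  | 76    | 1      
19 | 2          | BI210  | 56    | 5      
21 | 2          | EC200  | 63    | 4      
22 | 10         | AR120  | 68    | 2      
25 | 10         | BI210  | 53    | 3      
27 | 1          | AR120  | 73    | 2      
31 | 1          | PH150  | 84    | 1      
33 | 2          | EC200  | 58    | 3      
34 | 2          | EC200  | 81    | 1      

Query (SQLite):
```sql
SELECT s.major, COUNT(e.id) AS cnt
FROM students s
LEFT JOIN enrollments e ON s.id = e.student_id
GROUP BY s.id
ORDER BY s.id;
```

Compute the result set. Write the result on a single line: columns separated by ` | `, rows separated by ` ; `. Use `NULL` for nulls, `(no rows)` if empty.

LEFT JOIN keeps every students row; unmatched ones get NULL for enrollments columns.
Group by students.id and compute COUNT(e.id). COUNT(col) of an all-NULL group is 0.
  1: ids {1, 11, 27, 31} → COUNT(e.id)=4
  2: ids {19, 21, 33, 34} → COUNT(e.id)=4
  10: ids {6, 17, 22, 25} → COUNT(e.id)=4

Econ | 4 ; Math | 4 ; Art | 4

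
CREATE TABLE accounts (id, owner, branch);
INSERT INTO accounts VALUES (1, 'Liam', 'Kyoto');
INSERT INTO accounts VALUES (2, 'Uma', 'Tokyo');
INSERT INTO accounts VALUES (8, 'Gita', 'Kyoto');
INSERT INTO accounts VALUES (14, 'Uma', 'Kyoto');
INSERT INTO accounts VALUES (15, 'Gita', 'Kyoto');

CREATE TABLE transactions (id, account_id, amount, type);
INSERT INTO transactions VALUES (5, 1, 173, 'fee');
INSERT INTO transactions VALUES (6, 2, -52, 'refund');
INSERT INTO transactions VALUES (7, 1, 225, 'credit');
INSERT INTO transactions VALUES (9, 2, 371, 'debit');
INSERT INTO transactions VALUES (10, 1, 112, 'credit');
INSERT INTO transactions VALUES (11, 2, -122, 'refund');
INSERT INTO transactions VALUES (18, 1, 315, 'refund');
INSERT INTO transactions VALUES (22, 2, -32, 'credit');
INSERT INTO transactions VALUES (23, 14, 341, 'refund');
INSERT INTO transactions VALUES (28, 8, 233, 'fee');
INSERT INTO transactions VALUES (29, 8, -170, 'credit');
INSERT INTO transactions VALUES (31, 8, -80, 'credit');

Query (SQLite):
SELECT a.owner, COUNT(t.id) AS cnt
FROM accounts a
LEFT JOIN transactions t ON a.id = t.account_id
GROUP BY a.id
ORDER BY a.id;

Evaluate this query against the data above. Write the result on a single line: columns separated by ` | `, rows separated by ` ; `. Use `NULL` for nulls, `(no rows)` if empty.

Liam | 4 ; Uma | 4 ; Gita | 3 ; Uma | 1 ; Gita | 0

LEFT JOIN keeps every accounts row; unmatched ones get NULL for transactions columns.
Group by accounts.id and compute COUNT(t.id). COUNT(col) of an all-NULL group is 0.
  1: ids {5, 7, 10, 18} → COUNT(t.id)=4
  2: ids {6, 9, 11, 22} → COUNT(t.id)=4
  8: ids {28, 29, 31} → COUNT(t.id)=3
  14: ids {23} → COUNT(t.id)=1
  15: ids {—} → COUNT(t.id)=0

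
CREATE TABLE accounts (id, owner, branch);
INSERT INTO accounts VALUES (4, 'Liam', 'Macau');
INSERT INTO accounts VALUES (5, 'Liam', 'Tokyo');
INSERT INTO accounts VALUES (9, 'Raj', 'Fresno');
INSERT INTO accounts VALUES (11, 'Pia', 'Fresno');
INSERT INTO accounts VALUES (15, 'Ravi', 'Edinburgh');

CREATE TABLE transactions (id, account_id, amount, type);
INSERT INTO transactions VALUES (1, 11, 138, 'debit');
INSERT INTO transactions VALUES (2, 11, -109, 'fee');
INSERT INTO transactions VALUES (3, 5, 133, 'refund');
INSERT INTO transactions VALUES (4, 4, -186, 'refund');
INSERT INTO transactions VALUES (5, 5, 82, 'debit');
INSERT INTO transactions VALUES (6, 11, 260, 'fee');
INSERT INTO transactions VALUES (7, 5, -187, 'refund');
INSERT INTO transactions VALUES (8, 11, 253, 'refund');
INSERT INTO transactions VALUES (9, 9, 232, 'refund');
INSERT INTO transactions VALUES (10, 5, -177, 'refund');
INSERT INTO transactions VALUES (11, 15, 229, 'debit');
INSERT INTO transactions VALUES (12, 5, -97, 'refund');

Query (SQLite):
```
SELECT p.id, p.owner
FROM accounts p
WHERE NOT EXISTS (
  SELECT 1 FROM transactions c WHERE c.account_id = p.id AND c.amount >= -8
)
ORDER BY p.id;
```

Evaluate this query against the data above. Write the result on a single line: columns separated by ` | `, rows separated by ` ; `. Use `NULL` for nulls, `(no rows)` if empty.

4 | Liam

For each accounts row, check whether any transactions with matching account_id has amount >= -8.
Keep rows where that is false.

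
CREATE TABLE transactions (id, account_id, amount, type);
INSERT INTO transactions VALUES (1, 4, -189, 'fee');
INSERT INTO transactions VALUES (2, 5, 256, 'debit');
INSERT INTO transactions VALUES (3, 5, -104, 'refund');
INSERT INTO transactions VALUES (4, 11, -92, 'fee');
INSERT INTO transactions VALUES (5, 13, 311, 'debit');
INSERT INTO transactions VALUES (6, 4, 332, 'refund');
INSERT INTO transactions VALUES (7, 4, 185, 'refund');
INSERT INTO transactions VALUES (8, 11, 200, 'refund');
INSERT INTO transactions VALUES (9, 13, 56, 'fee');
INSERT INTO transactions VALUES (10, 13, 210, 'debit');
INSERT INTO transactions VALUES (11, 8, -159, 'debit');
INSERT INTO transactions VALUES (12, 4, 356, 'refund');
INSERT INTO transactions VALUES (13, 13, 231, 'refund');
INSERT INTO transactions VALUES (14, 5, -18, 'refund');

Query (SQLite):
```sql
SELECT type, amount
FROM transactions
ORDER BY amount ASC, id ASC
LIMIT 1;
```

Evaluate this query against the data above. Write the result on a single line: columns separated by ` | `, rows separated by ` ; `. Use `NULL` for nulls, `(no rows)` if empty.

Sort by amount asc, tiebreak id asc: (-189, id=1), (-159, id=11), (-104, id=3), (-92, id=4) …. Take first 1.

fee | -189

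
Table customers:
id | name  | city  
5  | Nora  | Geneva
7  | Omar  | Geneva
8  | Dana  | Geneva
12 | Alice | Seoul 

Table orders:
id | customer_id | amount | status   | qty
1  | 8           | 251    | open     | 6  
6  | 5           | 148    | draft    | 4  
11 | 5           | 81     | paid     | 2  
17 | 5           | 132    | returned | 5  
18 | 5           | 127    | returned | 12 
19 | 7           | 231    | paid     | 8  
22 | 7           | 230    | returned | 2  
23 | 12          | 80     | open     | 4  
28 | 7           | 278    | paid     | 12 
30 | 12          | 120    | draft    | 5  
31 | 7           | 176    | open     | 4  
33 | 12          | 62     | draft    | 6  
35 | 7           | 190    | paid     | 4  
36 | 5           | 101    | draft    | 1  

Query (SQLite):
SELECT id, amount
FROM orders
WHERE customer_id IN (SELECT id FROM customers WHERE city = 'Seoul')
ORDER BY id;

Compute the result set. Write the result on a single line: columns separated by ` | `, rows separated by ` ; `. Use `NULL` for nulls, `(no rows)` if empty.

Inner query: customers.id where city = 'Seoul'.
Outer: keep orders rows whose customer_id is in that set.
Inner query → {12}

23 | 80 ; 30 | 120 ; 33 | 62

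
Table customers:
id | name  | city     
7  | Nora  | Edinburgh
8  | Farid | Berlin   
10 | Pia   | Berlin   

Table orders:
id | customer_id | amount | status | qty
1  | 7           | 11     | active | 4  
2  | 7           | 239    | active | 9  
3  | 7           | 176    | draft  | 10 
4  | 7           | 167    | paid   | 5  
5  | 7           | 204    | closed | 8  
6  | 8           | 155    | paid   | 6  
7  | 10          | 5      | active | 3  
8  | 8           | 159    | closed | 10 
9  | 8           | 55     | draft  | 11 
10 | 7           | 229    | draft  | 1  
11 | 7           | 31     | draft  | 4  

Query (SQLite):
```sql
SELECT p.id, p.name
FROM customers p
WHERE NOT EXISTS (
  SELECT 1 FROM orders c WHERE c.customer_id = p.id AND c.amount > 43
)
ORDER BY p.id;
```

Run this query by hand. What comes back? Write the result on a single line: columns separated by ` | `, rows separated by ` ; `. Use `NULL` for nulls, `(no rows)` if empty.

10 | Pia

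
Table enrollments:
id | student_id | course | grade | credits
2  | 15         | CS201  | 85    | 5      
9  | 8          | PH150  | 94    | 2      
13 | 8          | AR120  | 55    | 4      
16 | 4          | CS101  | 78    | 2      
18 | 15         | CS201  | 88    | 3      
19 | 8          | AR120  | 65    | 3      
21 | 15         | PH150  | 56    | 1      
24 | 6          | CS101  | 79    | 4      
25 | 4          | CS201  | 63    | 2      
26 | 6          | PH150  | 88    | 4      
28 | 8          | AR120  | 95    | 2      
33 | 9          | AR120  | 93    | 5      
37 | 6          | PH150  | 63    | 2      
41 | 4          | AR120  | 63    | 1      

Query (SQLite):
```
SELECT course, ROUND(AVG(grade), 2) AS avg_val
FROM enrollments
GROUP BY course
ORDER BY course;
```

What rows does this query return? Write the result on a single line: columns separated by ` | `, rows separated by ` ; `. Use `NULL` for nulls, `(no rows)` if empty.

AR120 | 74.2 ; CS101 | 78.5 ; CS201 | 78.67 ; PH150 | 75.25

Partition enrollments by course; compute ROUND(AVG(grade), 2) within each group.
  AR120: ids {13, 19, 28, 33, 41} → ROUND(AVG(grade), 2)=74.2
  CS101: ids {16, 24} → ROUND(AVG(grade), 2)=78.5
  CS201: ids {2, 18, 25} → ROUND(AVG(grade), 2)=78.67
  PH150: ids {9, 21, 26, 37} → ROUND(AVG(grade), 2)=75.25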